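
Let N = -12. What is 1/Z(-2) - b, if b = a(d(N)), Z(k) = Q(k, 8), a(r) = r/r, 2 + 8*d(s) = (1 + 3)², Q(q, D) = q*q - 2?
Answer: -½ ≈ -0.50000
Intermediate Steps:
Q(q, D) = -2 + q² (Q(q, D) = q² - 2 = -2 + q²)
d(s) = 7/4 (d(s) = -¼ + (1 + 3)²/8 = -¼ + (⅛)*4² = -¼ + (⅛)*16 = -¼ + 2 = 7/4)
a(r) = 1
Z(k) = -2 + k²
b = 1
1/Z(-2) - b = 1/(-2 + (-2)²) - 1*1 = 1/(-2 + 4) - 1 = 1/2 - 1 = ½ - 1 = -½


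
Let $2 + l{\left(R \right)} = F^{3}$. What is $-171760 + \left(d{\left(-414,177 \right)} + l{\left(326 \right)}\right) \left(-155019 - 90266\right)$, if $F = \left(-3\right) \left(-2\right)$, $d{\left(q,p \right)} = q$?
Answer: $48885240$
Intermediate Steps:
$F = 6$
$l{\left(R \right)} = 214$ ($l{\left(R \right)} = -2 + 6^{3} = -2 + 216 = 214$)
$-171760 + \left(d{\left(-414,177 \right)} + l{\left(326 \right)}\right) \left(-155019 - 90266\right) = -171760 + \left(-414 + 214\right) \left(-155019 - 90266\right) = -171760 - -49057000 = -171760 + 49057000 = 48885240$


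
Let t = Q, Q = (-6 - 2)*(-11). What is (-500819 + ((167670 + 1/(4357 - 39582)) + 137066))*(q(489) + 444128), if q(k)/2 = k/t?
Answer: -33744473106564199/387475 ≈ -8.7088e+10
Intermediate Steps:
Q = 88 (Q = -8*(-11) = 88)
t = 88
q(k) = k/44 (q(k) = 2*(k/88) = k/44)
(-500819 + ((167670 + 1/(4357 - 39582)) + 137066))*(q(489) + 444128) = (-500819 + ((167670 + 1/(4357 - 39582)) + 137066))*((1/44)*489 + 444128) = (-500819 + ((167670 + 1/(-35225)) + 137066))*(489/44 + 444128) = (-500819 + ((167670 - 1/35225) + 137066))*(19542121/44) = (-500819 + (5906175749/35225 + 137066))*(19542121/44) = (-500819 + 10734325599/35225)*(19542121/44) = -6907023676/35225*19542121/44 = -33744473106564199/387475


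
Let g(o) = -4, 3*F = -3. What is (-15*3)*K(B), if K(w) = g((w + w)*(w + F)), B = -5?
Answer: 180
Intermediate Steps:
F = -1 (F = (⅓)*(-3) = -1)
K(w) = -4
(-15*3)*K(B) = -15*3*(-4) = -5*9*(-4) = -45*(-4) = 180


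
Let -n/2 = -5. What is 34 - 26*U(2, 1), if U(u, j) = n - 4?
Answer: -122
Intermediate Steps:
n = 10 (n = -2*(-5) = 10)
U(u, j) = 6 (U(u, j) = 10 - 4 = 6)
34 - 26*U(2, 1) = 34 - 26*6 = 34 - 156 = -122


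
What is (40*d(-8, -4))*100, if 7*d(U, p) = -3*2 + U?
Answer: -8000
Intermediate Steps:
d(U, p) = -6/7 + U/7 (d(U, p) = (-3*2 + U)/7 = (-6 + U)/7 = -6/7 + U/7)
(40*d(-8, -4))*100 = (40*(-6/7 + (⅐)*(-8)))*100 = (40*(-6/7 - 8/7))*100 = (40*(-2))*100 = -80*100 = -8000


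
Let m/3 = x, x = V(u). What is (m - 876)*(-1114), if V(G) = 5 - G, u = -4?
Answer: 945786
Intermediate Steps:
x = 9 (x = 5 - 1*(-4) = 5 + 4 = 9)
m = 27 (m = 3*9 = 27)
(m - 876)*(-1114) = (27 - 876)*(-1114) = -849*(-1114) = 945786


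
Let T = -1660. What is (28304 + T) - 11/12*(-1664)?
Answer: 84508/3 ≈ 28169.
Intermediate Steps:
(28304 + T) - 11/12*(-1664) = (28304 - 1660) - 11/12*(-1664) = 26644 - 11*1/12*(-1664) = 26644 - 11/12*(-1664) = 26644 + 4576/3 = 84508/3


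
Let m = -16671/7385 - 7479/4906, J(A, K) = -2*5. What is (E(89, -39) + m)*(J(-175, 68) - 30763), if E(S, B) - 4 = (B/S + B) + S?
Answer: -4939603824921933/3224542090 ≈ -1.5319e+6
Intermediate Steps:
J(A, K) = -10
E(S, B) = 4 + B + S + B/S (E(S, B) = 4 + ((B/S + B) + S) = 4 + ((B + B/S) + S) = 4 + (B + S + B/S) = 4 + B + S + B/S)
m = -137020341/36230810 (m = -16671*1/7385 - 7479*1/4906 = -16671/7385 - 7479/4906 = -137020341/36230810 ≈ -3.7819)
(E(89, -39) + m)*(J(-175, 68) - 30763) = ((4 - 39 + 89 - 39/89) - 137020341/36230810)*(-10 - 30763) = ((4 - 39 + 89 - 39*1/89) - 137020341/36230810)*(-30773) = ((4 - 39 + 89 - 39/89) - 137020341/36230810)*(-30773) = (4767/89 - 137020341/36230810)*(-30773) = (160517460921/3224542090)*(-30773) = -4939603824921933/3224542090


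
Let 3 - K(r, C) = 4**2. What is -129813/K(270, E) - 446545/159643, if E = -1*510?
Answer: 81889058/8203 ≈ 9982.8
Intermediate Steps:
E = -510
K(r, C) = -13 (K(r, C) = 3 - 1*4**2 = 3 - 1*16 = 3 - 16 = -13)
-129813/K(270, E) - 446545/159643 = -129813/(-13) - 446545/159643 = -129813*(-1/13) - 446545*1/159643 = 129813/13 - 1765/631 = 81889058/8203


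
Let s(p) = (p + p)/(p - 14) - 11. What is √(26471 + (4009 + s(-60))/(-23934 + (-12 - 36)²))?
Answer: 2*√1059653357824215/400155 ≈ 162.70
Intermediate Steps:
s(p) = -11 + 2*p/(-14 + p) (s(p) = (2*p)/(-14 + p) - 11 = 2*p/(-14 + p) - 11 = -11 + 2*p/(-14 + p))
√(26471 + (4009 + s(-60))/(-23934 + (-12 - 36)²)) = √(26471 + (4009 + (154 - 9*(-60))/(-14 - 60))/(-23934 + (-12 - 36)²)) = √(26471 + (4009 + (154 + 540)/(-74))/(-23934 + (-48)²)) = √(26471 + (4009 - 1/74*694)/(-23934 + 2304)) = √(26471 + (4009 - 347/37)/(-21630)) = √(26471 + (147986/37)*(-1/21630)) = √(26471 - 73993/400155) = √(10592429012/400155) = 2*√1059653357824215/400155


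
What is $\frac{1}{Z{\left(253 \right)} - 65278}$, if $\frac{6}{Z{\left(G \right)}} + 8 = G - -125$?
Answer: $- \frac{185}{12076427} \approx -1.5319 \cdot 10^{-5}$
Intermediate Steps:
$Z{\left(G \right)} = \frac{6}{117 + G}$ ($Z{\left(G \right)} = \frac{6}{-8 + \left(G - -125\right)} = \frac{6}{-8 + \left(G + 125\right)} = \frac{6}{-8 + \left(125 + G\right)} = \frac{6}{117 + G}$)
$\frac{1}{Z{\left(253 \right)} - 65278} = \frac{1}{\frac{6}{117 + 253} - 65278} = \frac{1}{\frac{6}{370} - 65278} = \frac{1}{6 \cdot \frac{1}{370} - 65278} = \frac{1}{\frac{3}{185} - 65278} = \frac{1}{- \frac{12076427}{185}} = - \frac{185}{12076427}$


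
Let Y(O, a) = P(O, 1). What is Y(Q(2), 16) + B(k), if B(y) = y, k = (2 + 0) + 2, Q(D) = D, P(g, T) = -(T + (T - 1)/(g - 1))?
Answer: 3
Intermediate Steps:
P(g, T) = -T - (-1 + T)/(-1 + g) (P(g, T) = -(T + (-1 + T)/(-1 + g)) = -T - (-1 + T)/(-1 + g))
k = 4 (k = 2 + 2 = 4)
Y(O, a) = (1 - O)/(-1 + O) (Y(O, a) = (1 - 1*1*O)/(-1 + O) = (1 - O)/(-1 + O))
Y(Q(2), 16) + B(k) = -1 + 4 = 3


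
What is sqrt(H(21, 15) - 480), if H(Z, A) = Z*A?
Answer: I*sqrt(165) ≈ 12.845*I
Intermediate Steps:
H(Z, A) = A*Z
sqrt(H(21, 15) - 480) = sqrt(15*21 - 480) = sqrt(315 - 480) = sqrt(-165) = I*sqrt(165)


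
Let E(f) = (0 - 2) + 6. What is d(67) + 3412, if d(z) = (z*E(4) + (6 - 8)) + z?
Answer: 3745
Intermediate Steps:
E(f) = 4 (E(f) = -2 + 6 = 4)
d(z) = -2 + 5*z (d(z) = (z*4 + (6 - 8)) + z = (4*z - 2) + z = (-2 + 4*z) + z = -2 + 5*z)
d(67) + 3412 = (-2 + 5*67) + 3412 = (-2 + 335) + 3412 = 333 + 3412 = 3745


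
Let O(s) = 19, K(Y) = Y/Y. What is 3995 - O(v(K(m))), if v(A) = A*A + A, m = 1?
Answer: 3976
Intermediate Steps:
K(Y) = 1
v(A) = A + A**2 (v(A) = A**2 + A = A + A**2)
3995 - O(v(K(m))) = 3995 - 1*19 = 3995 - 19 = 3976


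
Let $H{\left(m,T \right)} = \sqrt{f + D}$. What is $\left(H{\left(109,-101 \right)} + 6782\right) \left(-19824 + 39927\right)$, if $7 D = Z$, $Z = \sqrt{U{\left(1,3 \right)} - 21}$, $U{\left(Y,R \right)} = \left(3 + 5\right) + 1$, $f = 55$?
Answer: $136338546 + \frac{20103 \sqrt{2695 + 14 i \sqrt{3}}}{7} \approx 1.3649 \cdot 10^{8} + 670.71 i$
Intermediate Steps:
$U{\left(Y,R \right)} = 9$ ($U{\left(Y,R \right)} = 8 + 1 = 9$)
$Z = 2 i \sqrt{3}$ ($Z = \sqrt{9 - 21} = \sqrt{-12} = 2 i \sqrt{3} \approx 3.4641 i$)
$D = \frac{2 i \sqrt{3}}{7} \approx 0.49487 i$
$H{\left(m,T \right)} = \sqrt{55 + \frac{2 i \sqrt{3}}{7}}$
$\left(H{\left(109,-101 \right)} + 6782\right) \left(-19824 + 39927\right) = \left(\frac{\sqrt{2695 + 14 i \sqrt{3}}}{7} + 6782\right) \left(-19824 + 39927\right) = \left(6782 + \frac{\sqrt{2695 + 14 i \sqrt{3}}}{7}\right) 20103 = 136338546 + \frac{20103 \sqrt{2695 + 14 i \sqrt{3}}}{7}$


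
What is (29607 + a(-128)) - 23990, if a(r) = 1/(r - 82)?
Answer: 1179569/210 ≈ 5617.0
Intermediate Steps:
a(r) = 1/(-82 + r)
(29607 + a(-128)) - 23990 = (29607 + 1/(-82 - 128)) - 23990 = (29607 + 1/(-210)) - 23990 = (29607 - 1/210) - 23990 = 6217469/210 - 23990 = 1179569/210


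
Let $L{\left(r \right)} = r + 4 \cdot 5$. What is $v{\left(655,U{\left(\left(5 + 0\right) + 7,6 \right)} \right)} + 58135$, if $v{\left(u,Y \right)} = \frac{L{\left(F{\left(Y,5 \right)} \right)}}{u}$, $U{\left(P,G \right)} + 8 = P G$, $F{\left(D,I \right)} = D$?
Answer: $\frac{38078509}{655} \approx 58135.0$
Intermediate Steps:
$L{\left(r \right)} = 20 + r$ ($L{\left(r \right)} = r + 20 = 20 + r$)
$U{\left(P,G \right)} = -8 + G P$ ($U{\left(P,G \right)} = -8 + P G = -8 + G P$)
$v{\left(u,Y \right)} = \frac{20 + Y}{u}$
$v{\left(655,U{\left(\left(5 + 0\right) + 7,6 \right)} \right)} + 58135 = \frac{20 - \left(8 - 6 \left(\left(5 + 0\right) + 7\right)\right)}{655} + 58135 = \frac{20 - \left(8 - 6 \left(5 + 7\right)\right)}{655} + 58135 = \frac{20 + \left(-8 + 6 \cdot 12\right)}{655} + 58135 = \frac{20 + \left(-8 + 72\right)}{655} + 58135 = \frac{20 + 64}{655} + 58135 = \frac{1}{655} \cdot 84 + 58135 = \frac{84}{655} + 58135 = \frac{38078509}{655}$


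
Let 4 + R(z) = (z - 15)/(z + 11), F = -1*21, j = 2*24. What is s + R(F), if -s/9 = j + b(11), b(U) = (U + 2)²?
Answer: -9767/5 ≈ -1953.4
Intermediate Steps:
j = 48
b(U) = (2 + U)²
F = -21
R(z) = -4 + (-15 + z)/(11 + z) (R(z) = -4 + (z - 15)/(z + 11) = -4 + (-15 + z)/(11 + z))
s = -1953 (s = -9*(48 + (2 + 11)²) = -9*(48 + 13²) = -9*(48 + 169) = -9*217 = -1953)
s + R(F) = -1953 + (-59 - 3*(-21))/(11 - 21) = -1953 + (-59 + 63)/(-10) = -1953 - ⅒*4 = -1953 - ⅖ = -9767/5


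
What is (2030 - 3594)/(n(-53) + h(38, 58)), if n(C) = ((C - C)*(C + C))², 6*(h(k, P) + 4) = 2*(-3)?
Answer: 1564/5 ≈ 312.80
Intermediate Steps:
h(k, P) = -5 (h(k, P) = -4 + (2*(-3))/6 = -4 + (⅙)*(-6) = -4 - 1 = -5)
n(C) = 0 (n(C) = (0*(2*C))² = 0² = 0)
(2030 - 3594)/(n(-53) + h(38, 58)) = (2030 - 3594)/(0 - 5) = -1564/(-5) = -1564*(-⅕) = 1564/5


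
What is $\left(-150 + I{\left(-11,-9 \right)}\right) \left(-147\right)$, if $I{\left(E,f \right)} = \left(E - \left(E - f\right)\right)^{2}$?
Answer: $10143$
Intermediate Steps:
$I{\left(E,f \right)} = f^{2}$
$\left(-150 + I{\left(-11,-9 \right)}\right) \left(-147\right) = \left(-150 + \left(-9\right)^{2}\right) \left(-147\right) = \left(-150 + 81\right) \left(-147\right) = \left(-69\right) \left(-147\right) = 10143$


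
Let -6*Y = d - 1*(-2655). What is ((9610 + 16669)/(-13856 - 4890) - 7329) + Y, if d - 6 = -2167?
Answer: -416877401/56238 ≈ -7412.7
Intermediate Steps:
d = -2161 (d = 6 - 2167 = -2161)
Y = -247/3 (Y = -(-2161 - 1*(-2655))/6 = -(-2161 + 2655)/6 = -1/6*494 = -247/3 ≈ -82.333)
((9610 + 16669)/(-13856 - 4890) - 7329) + Y = ((9610 + 16669)/(-13856 - 4890) - 7329) - 247/3 = (26279/(-18746) - 7329) - 247/3 = (26279*(-1/18746) - 7329) - 247/3 = (-26279/18746 - 7329) - 247/3 = -137415713/18746 - 247/3 = -416877401/56238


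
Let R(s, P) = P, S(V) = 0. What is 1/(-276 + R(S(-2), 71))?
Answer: -1/205 ≈ -0.0048781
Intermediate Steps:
1/(-276 + R(S(-2), 71)) = 1/(-276 + 71) = 1/(-205) = -1/205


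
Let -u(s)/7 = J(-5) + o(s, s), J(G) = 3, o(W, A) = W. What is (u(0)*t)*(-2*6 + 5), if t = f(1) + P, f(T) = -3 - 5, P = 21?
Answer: 1911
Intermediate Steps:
f(T) = -8
u(s) = -21 - 7*s (u(s) = -7*(3 + s) = -21 - 7*s)
t = 13 (t = -8 + 21 = 13)
(u(0)*t)*(-2*6 + 5) = ((-21 - 7*0)*13)*(-2*6 + 5) = ((-21 + 0)*13)*(-12 + 5) = -21*13*(-7) = -273*(-7) = 1911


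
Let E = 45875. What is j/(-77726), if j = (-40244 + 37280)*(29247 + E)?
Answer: 111330804/38863 ≈ 2864.7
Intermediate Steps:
j = -222661608 (j = (-40244 + 37280)*(29247 + 45875) = -2964*75122 = -222661608)
j/(-77726) = -222661608/(-77726) = -222661608*(-1/77726) = 111330804/38863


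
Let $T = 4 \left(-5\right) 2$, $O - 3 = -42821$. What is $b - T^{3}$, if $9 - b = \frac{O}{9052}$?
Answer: $\frac{289726143}{4526} \approx 64014.0$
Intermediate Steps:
$O = -42818$ ($O = 3 - 42821 = -42818$)
$T = -40$ ($T = \left(-20\right) 2 = -40$)
$b = \frac{62143}{4526}$ ($b = 9 - - \frac{42818}{9052} = 9 - \left(-42818\right) \frac{1}{9052} = 9 - - \frac{21409}{4526} = 9 + \frac{21409}{4526} = \frac{62143}{4526} \approx 13.73$)
$b - T^{3} = \frac{62143}{4526} - \left(-40\right)^{3} = \frac{62143}{4526} - -64000 = \frac{62143}{4526} + 64000 = \frac{289726143}{4526}$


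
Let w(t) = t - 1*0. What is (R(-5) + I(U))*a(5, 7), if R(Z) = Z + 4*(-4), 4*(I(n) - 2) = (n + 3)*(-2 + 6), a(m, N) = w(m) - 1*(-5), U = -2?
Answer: -180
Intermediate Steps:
w(t) = t (w(t) = t + 0 = t)
a(m, N) = 5 + m (a(m, N) = m - 1*(-5) = m + 5 = 5 + m)
I(n) = 5 + n (I(n) = 2 + ((n + 3)*(-2 + 6))/4 = 2 + ((3 + n)*4)/4 = 2 + (12 + 4*n)/4 = 2 + (3 + n) = 5 + n)
R(Z) = -16 + Z (R(Z) = Z - 16 = -16 + Z)
(R(-5) + I(U))*a(5, 7) = ((-16 - 5) + (5 - 2))*(5 + 5) = (-21 + 3)*10 = -18*10 = -180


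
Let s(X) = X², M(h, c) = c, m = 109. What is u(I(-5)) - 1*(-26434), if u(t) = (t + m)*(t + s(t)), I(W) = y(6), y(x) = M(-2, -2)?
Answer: 26648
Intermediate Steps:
y(x) = -2
I(W) = -2
u(t) = (109 + t)*(t + t²) (u(t) = (t + 109)*(t + t²) = (109 + t)*(t + t²))
u(I(-5)) - 1*(-26434) = -2*(109 + (-2)² + 110*(-2)) - 1*(-26434) = -2*(109 + 4 - 220) + 26434 = -2*(-107) + 26434 = 214 + 26434 = 26648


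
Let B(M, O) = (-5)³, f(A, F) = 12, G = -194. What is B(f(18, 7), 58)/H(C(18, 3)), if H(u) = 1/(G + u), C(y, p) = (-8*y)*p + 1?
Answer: 78125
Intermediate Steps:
C(y, p) = 1 - 8*p*y (C(y, p) = -8*p*y + 1 = 1 - 8*p*y)
H(u) = 1/(-194 + u)
B(M, O) = -125
B(f(18, 7), 58)/H(C(18, 3)) = -(-24125 - 1000*3*18) = -125/(1/(-194 + (1 - 432))) = -125/(1/(-194 - 431)) = -125/(1/(-625)) = -125/(-1/625) = -125*(-625) = 78125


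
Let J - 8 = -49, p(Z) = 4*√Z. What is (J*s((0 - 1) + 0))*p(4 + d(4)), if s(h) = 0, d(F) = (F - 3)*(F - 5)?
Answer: 0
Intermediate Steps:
d(F) = (-5 + F)*(-3 + F) (d(F) = (-3 + F)*(-5 + F) = (-5 + F)*(-3 + F))
J = -41 (J = 8 - 49 = -41)
(J*s((0 - 1) + 0))*p(4 + d(4)) = (-41*0)*(4*√(4 + (15 + 4² - 8*4))) = 0*(4*√(4 + (15 + 16 - 32))) = 0*(4*√(4 - 1)) = 0*(4*√3) = 0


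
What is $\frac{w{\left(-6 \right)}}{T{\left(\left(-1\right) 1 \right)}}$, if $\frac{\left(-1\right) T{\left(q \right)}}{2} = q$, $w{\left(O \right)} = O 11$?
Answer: $-33$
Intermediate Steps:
$w{\left(O \right)} = 11 O$
$T{\left(q \right)} = - 2 q$
$\frac{w{\left(-6 \right)}}{T{\left(\left(-1\right) 1 \right)}} = \frac{11 \left(-6\right)}{\left(-2\right) \left(\left(-1\right) 1\right)} = - \frac{66}{\left(-2\right) \left(-1\right)} = - \frac{66}{2} = \left(-66\right) \frac{1}{2} = -33$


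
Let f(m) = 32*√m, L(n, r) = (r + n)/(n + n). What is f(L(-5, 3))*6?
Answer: 192*√5/5 ≈ 85.865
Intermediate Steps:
L(n, r) = (n + r)/(2*n) (L(n, r) = (n + r)/((2*n)) = (n + r)*(1/(2*n)) = (n + r)/(2*n))
f(L(-5, 3))*6 = (32*√((½)*(-5 + 3)/(-5)))*6 = (32*√((½)*(-⅕)*(-2)))*6 = (32*√(⅕))*6 = (32*(√5/5))*6 = (32*√5/5)*6 = 192*√5/5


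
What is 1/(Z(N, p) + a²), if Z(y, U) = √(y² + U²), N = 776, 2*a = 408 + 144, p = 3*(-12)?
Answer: 4761/362636219 - √37717/1450544876 ≈ 1.2995e-5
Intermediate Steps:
p = -36
a = 276 (a = (408 + 144)/2 = (½)*552 = 276)
Z(y, U) = √(U² + y²)
1/(Z(N, p) + a²) = 1/(√((-36)² + 776²) + 276²) = 1/(√(1296 + 602176) + 76176) = 1/(√603472 + 76176) = 1/(4*√37717 + 76176) = 1/(76176 + 4*√37717)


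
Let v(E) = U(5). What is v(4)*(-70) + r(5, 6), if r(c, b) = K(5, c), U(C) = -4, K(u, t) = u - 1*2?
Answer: 283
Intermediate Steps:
K(u, t) = -2 + u (K(u, t) = u - 2 = -2 + u)
r(c, b) = 3 (r(c, b) = -2 + 5 = 3)
v(E) = -4
v(4)*(-70) + r(5, 6) = -4*(-70) + 3 = 280 + 3 = 283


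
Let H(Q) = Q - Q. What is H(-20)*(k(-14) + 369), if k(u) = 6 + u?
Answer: 0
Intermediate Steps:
H(Q) = 0
H(-20)*(k(-14) + 369) = 0*((6 - 14) + 369) = 0*(-8 + 369) = 0*361 = 0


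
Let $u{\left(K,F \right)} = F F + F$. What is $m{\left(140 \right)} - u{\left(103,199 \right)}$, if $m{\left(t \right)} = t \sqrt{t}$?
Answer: $-39800 + 280 \sqrt{35} \approx -38144.0$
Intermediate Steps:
$u{\left(K,F \right)} = F + F^{2}$ ($u{\left(K,F \right)} = F^{2} + F = F + F^{2}$)
$m{\left(t \right)} = t^{\frac{3}{2}}$
$m{\left(140 \right)} - u{\left(103,199 \right)} = 140^{\frac{3}{2}} - 199 \left(1 + 199\right) = 280 \sqrt{35} - 199 \cdot 200 = 280 \sqrt{35} - 39800 = -39800 + 280 \sqrt{35}$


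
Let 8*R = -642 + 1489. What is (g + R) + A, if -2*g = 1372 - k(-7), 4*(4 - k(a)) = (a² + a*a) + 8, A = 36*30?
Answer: 3909/8 ≈ 488.63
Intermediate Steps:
A = 1080
k(a) = 2 - a²/2 (k(a) = 4 - ((a² + a*a) + 8)/4 = 4 - ((a² + a²) + 8)/4 = 4 - (2*a² + 8)/4 = 4 - (8 + 2*a²)/4 = 4 + (-2 - a²/2) = 2 - a²/2)
g = -2789/4 (g = -(1372 - (2 - ½*(-7)²))/2 = -(1372 - (2 - ½*49))/2 = -(1372 - (2 - 49/2))/2 = -(1372 - 1*(-45/2))/2 = -(1372 + 45/2)/2 = -½*2789/2 = -2789/4 ≈ -697.25)
R = 847/8 (R = (-642 + 1489)/8 = (⅛)*847 = 847/8 ≈ 105.88)
(g + R) + A = (-2789/4 + 847/8) + 1080 = -4731/8 + 1080 = 3909/8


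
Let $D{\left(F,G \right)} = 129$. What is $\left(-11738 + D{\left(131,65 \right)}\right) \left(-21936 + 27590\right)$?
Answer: $-65637286$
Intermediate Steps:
$\left(-11738 + D{\left(131,65 \right)}\right) \left(-21936 + 27590\right) = \left(-11738 + 129\right) \left(-21936 + 27590\right) = \left(-11609\right) 5654 = -65637286$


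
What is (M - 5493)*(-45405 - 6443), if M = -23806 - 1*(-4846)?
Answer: 1267839144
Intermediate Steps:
M = -18960 (M = -23806 + 4846 = -18960)
(M - 5493)*(-45405 - 6443) = (-18960 - 5493)*(-45405 - 6443) = -24453*(-51848) = 1267839144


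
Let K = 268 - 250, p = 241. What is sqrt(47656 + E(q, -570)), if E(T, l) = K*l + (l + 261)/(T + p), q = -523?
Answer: sqrt(330440738)/94 ≈ 193.38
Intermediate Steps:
K = 18
E(T, l) = 18*l + (261 + l)/(241 + T) (E(T, l) = 18*l + (l + 261)/(T + 241) = 18*l + (261 + l)/(241 + T))
sqrt(47656 + E(q, -570)) = sqrt(47656 + (261 + 4339*(-570) + 18*(-523)*(-570))/(241 - 523)) = sqrt(47656 + (261 - 2473230 + 5365980)/(-282)) = sqrt(47656 - 1/282*2893011) = sqrt(47656 - 964337/94) = sqrt(3515327/94) = sqrt(330440738)/94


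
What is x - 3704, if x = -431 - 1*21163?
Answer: -25298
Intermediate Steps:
x = -21594 (x = -431 - 21163 = -21594)
x - 3704 = -21594 - 3704 = -25298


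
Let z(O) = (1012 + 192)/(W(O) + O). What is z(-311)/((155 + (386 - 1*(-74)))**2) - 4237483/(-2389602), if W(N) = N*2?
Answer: 498445585359989/281084044315950 ≈ 1.7733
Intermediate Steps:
W(N) = 2*N
z(O) = 1204/(3*O) (z(O) = (1012 + 192)/(2*O + O) = 1204/((3*O)) = 1204*(1/(3*O)) = 1204/(3*O))
z(-311)/((155 + (386 - 1*(-74)))**2) - 4237483/(-2389602) = ((1204/3)/(-311))/((155 + (386 - 1*(-74)))**2) - 4237483/(-2389602) = ((1204/3)*(-1/311))/((155 + (386 + 74))**2) - 4237483*(-1/2389602) = -1204/(933*(155 + 460)**2) + 4237483/2389602 = -1204/(933*(615**2)) + 4237483/2389602 = -1204/933/378225 + 4237483/2389602 = -1204/933*1/378225 + 4237483/2389602 = -1204/352883925 + 4237483/2389602 = 498445585359989/281084044315950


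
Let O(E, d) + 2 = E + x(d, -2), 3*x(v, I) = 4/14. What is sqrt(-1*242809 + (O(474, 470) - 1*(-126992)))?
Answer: I*sqrt(50867103)/21 ≈ 339.62*I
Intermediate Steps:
x(v, I) = 2/21 (x(v, I) = (4/14)/3 = (4*(1/14))/3 = (1/3)*(2/7) = 2/21)
O(E, d) = -40/21 + E (O(E, d) = -2 + (E + 2/21) = -2 + (2/21 + E) = -40/21 + E)
sqrt(-1*242809 + (O(474, 470) - 1*(-126992))) = sqrt(-1*242809 + ((-40/21 + 474) - 1*(-126992))) = sqrt(-242809 + (9914/21 + 126992)) = sqrt(-242809 + 2676746/21) = sqrt(-2422243/21) = I*sqrt(50867103)/21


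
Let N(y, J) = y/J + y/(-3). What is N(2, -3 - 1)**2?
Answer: 49/36 ≈ 1.3611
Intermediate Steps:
N(y, J) = -y/3 + y/J (N(y, J) = y/J + y*(-1/3) = y/J - y/3 = -y/3 + y/J)
N(2, -3 - 1)**2 = (-1/3*2 + 2/(-3 - 1))**2 = (-2/3 + 2/(-4))**2 = (-2/3 + 2*(-1/4))**2 = (-2/3 - 1/2)**2 = (-7/6)**2 = 49/36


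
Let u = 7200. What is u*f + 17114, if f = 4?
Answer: 45914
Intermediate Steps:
u*f + 17114 = 7200*4 + 17114 = 28800 + 17114 = 45914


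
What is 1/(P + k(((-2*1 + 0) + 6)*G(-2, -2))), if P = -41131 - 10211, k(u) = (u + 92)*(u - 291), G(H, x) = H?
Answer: -1/76458 ≈ -1.3079e-5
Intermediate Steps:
k(u) = (-291 + u)*(92 + u) (k(u) = (92 + u)*(-291 + u) = (-291 + u)*(92 + u))
P = -51342
1/(P + k(((-2*1 + 0) + 6)*G(-2, -2))) = 1/(-51342 + (-26772 + (((-2*1 + 0) + 6)*(-2))² - 199*((-2*1 + 0) + 6)*(-2))) = 1/(-51342 + (-26772 + (((-2 + 0) + 6)*(-2))² - 199*((-2 + 0) + 6)*(-2))) = 1/(-51342 + (-26772 + ((-2 + 6)*(-2))² - 199*(-2 + 6)*(-2))) = 1/(-51342 + (-26772 + (4*(-2))² - 796*(-2))) = 1/(-51342 + (-26772 + (-8)² - 199*(-8))) = 1/(-51342 + (-26772 + 64 + 1592)) = 1/(-51342 - 25116) = 1/(-76458) = -1/76458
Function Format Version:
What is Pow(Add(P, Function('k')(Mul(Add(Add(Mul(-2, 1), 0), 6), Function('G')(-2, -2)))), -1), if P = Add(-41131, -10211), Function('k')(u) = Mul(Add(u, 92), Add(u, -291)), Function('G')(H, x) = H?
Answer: Rational(-1, 76458) ≈ -1.3079e-5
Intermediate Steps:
Function('k')(u) = Mul(Add(-291, u), Add(92, u)) (Function('k')(u) = Mul(Add(92, u), Add(-291, u)) = Mul(Add(-291, u), Add(92, u)))
P = -51342
Pow(Add(P, Function('k')(Mul(Add(Add(Mul(-2, 1), 0), 6), Function('G')(-2, -2)))), -1) = Pow(Add(-51342, Add(-26772, Pow(Mul(Add(Add(Mul(-2, 1), 0), 6), -2), 2), Mul(-199, Mul(Add(Add(Mul(-2, 1), 0), 6), -2)))), -1) = Pow(Add(-51342, Add(-26772, Pow(Mul(Add(Add(-2, 0), 6), -2), 2), Mul(-199, Mul(Add(Add(-2, 0), 6), -2)))), -1) = Pow(Add(-51342, Add(-26772, Pow(Mul(Add(-2, 6), -2), 2), Mul(-199, Mul(Add(-2, 6), -2)))), -1) = Pow(Add(-51342, Add(-26772, Pow(Mul(4, -2), 2), Mul(-199, Mul(4, -2)))), -1) = Pow(Add(-51342, Add(-26772, Pow(-8, 2), Mul(-199, -8))), -1) = Pow(Add(-51342, Add(-26772, 64, 1592)), -1) = Pow(Add(-51342, -25116), -1) = Pow(-76458, -1) = Rational(-1, 76458)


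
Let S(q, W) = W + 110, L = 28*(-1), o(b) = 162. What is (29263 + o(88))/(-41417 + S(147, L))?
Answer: -5885/8267 ≈ -0.71187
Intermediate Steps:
L = -28
S(q, W) = 110 + W
(29263 + o(88))/(-41417 + S(147, L)) = (29263 + 162)/(-41417 + (110 - 28)) = 29425/(-41417 + 82) = 29425/(-41335) = 29425*(-1/41335) = -5885/8267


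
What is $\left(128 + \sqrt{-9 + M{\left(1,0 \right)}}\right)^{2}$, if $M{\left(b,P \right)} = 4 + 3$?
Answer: $\left(128 + i \sqrt{2}\right)^{2} \approx 16382.0 + 362.04 i$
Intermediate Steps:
$M{\left(b,P \right)} = 7$
$\left(128 + \sqrt{-9 + M{\left(1,0 \right)}}\right)^{2} = \left(128 + \sqrt{-9 + 7}\right)^{2} = \left(128 + \sqrt{-2}\right)^{2} = \left(128 + i \sqrt{2}\right)^{2}$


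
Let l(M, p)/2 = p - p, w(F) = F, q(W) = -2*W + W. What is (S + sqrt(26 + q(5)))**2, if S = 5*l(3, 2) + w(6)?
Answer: (6 + sqrt(21))**2 ≈ 111.99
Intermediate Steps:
q(W) = -W
l(M, p) = 0 (l(M, p) = 2*(p - p) = 2*0 = 0)
S = 6 (S = 5*0 + 6 = 0 + 6 = 6)
(S + sqrt(26 + q(5)))**2 = (6 + sqrt(26 - 1*5))**2 = (6 + sqrt(26 - 5))**2 = (6 + sqrt(21))**2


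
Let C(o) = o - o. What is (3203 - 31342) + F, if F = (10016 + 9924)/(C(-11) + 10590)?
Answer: -29797207/1059 ≈ -28137.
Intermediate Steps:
C(o) = 0
F = 1994/1059 (F = (10016 + 9924)/(0 + 10590) = 19940/10590 = 19940*(1/10590) = 1994/1059 ≈ 1.8829)
(3203 - 31342) + F = (3203 - 31342) + 1994/1059 = -28139 + 1994/1059 = -29797207/1059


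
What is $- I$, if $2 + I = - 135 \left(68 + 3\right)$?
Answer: $9587$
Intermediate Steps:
$I = -9587$ ($I = -2 - 135 \left(68 + 3\right) = -2 - 9585 = -9587$)
$- I = \left(-1\right) \left(-9587\right) = 9587$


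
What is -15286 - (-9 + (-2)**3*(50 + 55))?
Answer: -14437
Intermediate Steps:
-15286 - (-9 + (-2)**3*(50 + 55)) = -15286 - (-9 - 8*105) = -15286 - (-9 - 840) = -15286 - 1*(-849) = -15286 + 849 = -14437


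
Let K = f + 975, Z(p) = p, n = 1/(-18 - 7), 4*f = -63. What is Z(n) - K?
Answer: -95929/100 ≈ -959.29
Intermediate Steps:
f = -63/4 (f = (¼)*(-63) = -63/4 ≈ -15.750)
n = -1/25 (n = 1/(-25) = -1/25 ≈ -0.040000)
K = 3837/4 (K = -63/4 + 975 = 3837/4 ≈ 959.25)
Z(n) - K = -1/25 - 1*3837/4 = -1/25 - 3837/4 = -95929/100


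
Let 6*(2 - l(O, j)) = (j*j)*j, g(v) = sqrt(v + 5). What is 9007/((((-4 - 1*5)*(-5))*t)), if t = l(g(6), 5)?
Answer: -18014/1695 ≈ -10.628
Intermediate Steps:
g(v) = sqrt(5 + v)
l(O, j) = 2 - j**3/6 (l(O, j) = 2 - j*j*j/6 = 2 - j**2*j/6 = 2 - j**3/6)
t = -113/6 (t = 2 - 1/6*5**3 = 2 - 1/6*125 = 2 - 125/6 = -113/6 ≈ -18.833)
9007/((((-4 - 1*5)*(-5))*t)) = 9007/((((-4 - 1*5)*(-5))*(-113/6))) = 9007/((((-4 - 5)*(-5))*(-113/6))) = 9007/((-9*(-5)*(-113/6))) = 9007/((45*(-113/6))) = 9007/(-1695/2) = 9007*(-2/1695) = -18014/1695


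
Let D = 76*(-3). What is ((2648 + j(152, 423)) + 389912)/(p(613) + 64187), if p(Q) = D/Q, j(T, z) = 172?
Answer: 240744716/39346403 ≈ 6.1186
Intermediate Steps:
D = -228
p(Q) = -228/Q
((2648 + j(152, 423)) + 389912)/(p(613) + 64187) = ((2648 + 172) + 389912)/(-228/613 + 64187) = (2820 + 389912)/(-228*1/613 + 64187) = 392732/(-228/613 + 64187) = 392732/(39346403/613) = 392732*(613/39346403) = 240744716/39346403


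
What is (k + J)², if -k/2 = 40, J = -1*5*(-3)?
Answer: 4225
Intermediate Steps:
J = 15 (J = -5*(-3) = 15)
k = -80 (k = -2*40 = -80)
(k + J)² = (-80 + 15)² = (-65)² = 4225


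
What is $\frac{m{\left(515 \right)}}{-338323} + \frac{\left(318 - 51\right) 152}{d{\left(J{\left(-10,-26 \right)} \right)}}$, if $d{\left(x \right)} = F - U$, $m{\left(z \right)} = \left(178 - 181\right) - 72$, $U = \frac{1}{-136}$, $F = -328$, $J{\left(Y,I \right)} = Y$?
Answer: $- \frac{622448246809}{5030524687} \approx -123.73$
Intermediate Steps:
$U = - \frac{1}{136} \approx -0.0073529$
$m{\left(z \right)} = -75$ ($m{\left(z \right)} = -3 - 72 = -75$)
$d{\left(x \right)} = - \frac{44607}{136}$ ($d{\left(x \right)} = -328 - - \frac{1}{136} = -328 + \frac{1}{136} = - \frac{44607}{136}$)
$\frac{m{\left(515 \right)}}{-338323} + \frac{\left(318 - 51\right) 152}{d{\left(J{\left(-10,-26 \right)} \right)}} = - \frac{75}{-338323} + \frac{\left(318 - 51\right) 152}{- \frac{44607}{136}} = \left(-75\right) \left(- \frac{1}{338323}\right) + 267 \cdot 152 \left(- \frac{136}{44607}\right) = \frac{75}{338323} + 40584 \left(- \frac{136}{44607}\right) = \frac{75}{338323} - \frac{1839808}{14869} = - \frac{622448246809}{5030524687}$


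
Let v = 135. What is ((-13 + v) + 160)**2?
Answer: 79524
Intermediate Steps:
((-13 + v) + 160)**2 = ((-13 + 135) + 160)**2 = (122 + 160)**2 = 282**2 = 79524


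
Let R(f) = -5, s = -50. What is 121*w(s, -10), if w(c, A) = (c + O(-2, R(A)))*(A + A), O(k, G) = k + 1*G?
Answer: 137940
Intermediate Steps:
O(k, G) = G + k (O(k, G) = k + G = G + k)
w(c, A) = 2*A*(-7 + c) (w(c, A) = (c + (-5 - 2))*(A + A) = (c - 7)*(2*A) = (-7 + c)*(2*A) = 2*A*(-7 + c))
121*w(s, -10) = 121*(2*(-10)*(-7 - 50)) = 121*(2*(-10)*(-57)) = 121*1140 = 137940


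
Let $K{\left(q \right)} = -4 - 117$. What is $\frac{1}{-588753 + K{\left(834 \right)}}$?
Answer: $- \frac{1}{588874} \approx -1.6982 \cdot 10^{-6}$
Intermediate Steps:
$K{\left(q \right)} = -121$ ($K{\left(q \right)} = -4 - 117 = -121$)
$\frac{1}{-588753 + K{\left(834 \right)}} = \frac{1}{-588753 - 121} = \frac{1}{-588874} = - \frac{1}{588874}$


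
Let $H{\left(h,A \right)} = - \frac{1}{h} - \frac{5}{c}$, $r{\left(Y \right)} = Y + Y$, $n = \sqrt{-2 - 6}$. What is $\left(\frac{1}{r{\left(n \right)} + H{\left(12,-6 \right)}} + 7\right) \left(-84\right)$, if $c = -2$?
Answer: $\frac{84 \left(- 336 \sqrt{2} + 215 i\right)}{- 29 i + 48 \sqrt{2}} \approx -593.36 + 12.557 i$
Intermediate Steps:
$n = 2 i \sqrt{2}$ ($n = \sqrt{-8} = 2 i \sqrt{2} \approx 2.8284 i$)
$r{\left(Y \right)} = 2 Y$
$H{\left(h,A \right)} = \frac{5}{2} - \frac{1}{h}$ ($H{\left(h,A \right)} = - \frac{1}{h} - \frac{5}{-2} = - \frac{1}{h} - - \frac{5}{2} = - \frac{1}{h} + \frac{5}{2} = \frac{5}{2} - \frac{1}{h}$)
$\left(\frac{1}{r{\left(n \right)} + H{\left(12,-6 \right)}} + 7\right) \left(-84\right) = \left(\frac{1}{2 \cdot 2 i \sqrt{2} + \left(\frac{5}{2} - \frac{1}{12}\right)} + 7\right) \left(-84\right) = \left(\frac{1}{4 i \sqrt{2} + \left(\frac{5}{2} - \frac{1}{12}\right)} + 7\right) \left(-84\right) = \left(\frac{1}{4 i \sqrt{2} + \frac{29}{12}} + 7\right) \left(-84\right) = \left(\frac{1}{\frac{29}{12} + 4 i \sqrt{2}} + 7\right) \left(-84\right) = \left(7 + \frac{1}{\frac{29}{12} + 4 i \sqrt{2}}\right) \left(-84\right) = -588 - \frac{84}{\frac{29}{12} + 4 i \sqrt{2}}$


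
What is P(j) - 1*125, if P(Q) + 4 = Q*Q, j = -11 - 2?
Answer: 40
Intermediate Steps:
j = -13
P(Q) = -4 + Q**2 (P(Q) = -4 + Q*Q = -4 + Q**2)
P(j) - 1*125 = (-4 + (-13)**2) - 1*125 = (-4 + 169) - 125 = 165 - 125 = 40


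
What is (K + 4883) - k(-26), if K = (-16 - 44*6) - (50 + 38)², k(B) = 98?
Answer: -3239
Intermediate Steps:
K = -8024 (K = (-16 - 264) - 1*88² = -280 - 1*7744 = -280 - 7744 = -8024)
(K + 4883) - k(-26) = (-8024 + 4883) - 1*98 = -3141 - 98 = -3239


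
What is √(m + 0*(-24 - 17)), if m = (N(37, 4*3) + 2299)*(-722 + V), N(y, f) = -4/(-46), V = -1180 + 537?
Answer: I*√1660136205/23 ≈ 1771.5*I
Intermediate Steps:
V = -643
N(y, f) = 2/23 (N(y, f) = -4*(-1/46) = 2/23)
m = -72179835/23 (m = (2/23 + 2299)*(-722 - 643) = (52879/23)*(-1365) = -72179835/23 ≈ -3.1383e+6)
√(m + 0*(-24 - 17)) = √(-72179835/23 + 0*(-24 - 17)) = √(-72179835/23 + 0*(-41)) = √(-72179835/23 + 0) = √(-72179835/23) = I*√1660136205/23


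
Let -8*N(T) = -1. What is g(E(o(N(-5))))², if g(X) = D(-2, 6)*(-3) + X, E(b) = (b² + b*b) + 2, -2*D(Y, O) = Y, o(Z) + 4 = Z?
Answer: 863041/1024 ≈ 842.81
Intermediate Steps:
N(T) = ⅛ (N(T) = -⅛*(-1) = ⅛)
o(Z) = -4 + Z
D(Y, O) = -Y/2
E(b) = 2 + 2*b² (E(b) = (b² + b²) + 2 = 2*b² + 2 = 2 + 2*b²)
g(X) = -3 + X (g(X) = -½*(-2)*(-3) + X = 1*(-3) + X = -3 + X)
g(E(o(N(-5))))² = (-3 + (2 + 2*(-4 + ⅛)²))² = (-3 + (2 + 2*(-31/8)²))² = (-3 + (2 + 2*(961/64)))² = (-3 + (2 + 961/32))² = (-3 + 1025/32)² = (929/32)² = 863041/1024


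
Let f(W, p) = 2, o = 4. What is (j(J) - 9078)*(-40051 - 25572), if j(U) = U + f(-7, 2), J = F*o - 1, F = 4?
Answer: 594610003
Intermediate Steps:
J = 15 (J = 4*4 - 1 = 16 - 1 = 15)
j(U) = 2 + U (j(U) = U + 2 = 2 + U)
(j(J) - 9078)*(-40051 - 25572) = ((2 + 15) - 9078)*(-40051 - 25572) = (17 - 9078)*(-65623) = -9061*(-65623) = 594610003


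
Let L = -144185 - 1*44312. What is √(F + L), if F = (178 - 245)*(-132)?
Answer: I*√179653 ≈ 423.85*I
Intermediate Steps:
L = -188497 (L = -144185 - 44312 = -188497)
F = 8844 (F = -67*(-132) = 8844)
√(F + L) = √(8844 - 188497) = √(-179653) = I*√179653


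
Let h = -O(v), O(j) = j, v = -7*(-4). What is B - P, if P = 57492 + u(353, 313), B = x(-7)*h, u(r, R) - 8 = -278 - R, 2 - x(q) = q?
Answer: -57161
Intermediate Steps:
v = 28
x(q) = 2 - q
u(r, R) = -270 - R (u(r, R) = 8 + (-278 - R) = -270 - R)
h = -28 (h = -1*28 = -28)
B = -252 (B = (2 - 1*(-7))*(-28) = (2 + 7)*(-28) = 9*(-28) = -252)
P = 56909 (P = 57492 + (-270 - 1*313) = 57492 + (-270 - 313) = 57492 - 583 = 56909)
B - P = -252 - 1*56909 = -252 - 56909 = -57161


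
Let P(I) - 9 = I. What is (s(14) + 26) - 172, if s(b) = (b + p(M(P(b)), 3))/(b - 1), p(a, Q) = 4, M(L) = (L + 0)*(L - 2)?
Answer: -1880/13 ≈ -144.62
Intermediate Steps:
P(I) = 9 + I
M(L) = L*(-2 + L)
s(b) = (4 + b)/(-1 + b) (s(b) = (b + 4)/(b - 1) = (4 + b)/(-1 + b))
(s(14) + 26) - 172 = ((4 + 14)/(-1 + 14) + 26) - 172 = (18/13 + 26) - 172 = 356/13 - 172 = -1880/13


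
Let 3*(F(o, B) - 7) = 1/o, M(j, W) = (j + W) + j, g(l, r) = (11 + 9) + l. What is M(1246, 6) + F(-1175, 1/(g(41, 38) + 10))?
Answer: 8830124/3525 ≈ 2505.0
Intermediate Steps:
g(l, r) = 20 + l
M(j, W) = W + 2*j (M(j, W) = (W + j) + j = W + 2*j)
F(o, B) = 7 + 1/(3*o)
M(1246, 6) + F(-1175, 1/(g(41, 38) + 10)) = (6 + 2*1246) + (7 + (⅓)/(-1175)) = (6 + 2492) + (7 + (⅓)*(-1/1175)) = 2498 + (7 - 1/3525) = 2498 + 24674/3525 = 8830124/3525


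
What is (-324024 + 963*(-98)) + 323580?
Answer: -94818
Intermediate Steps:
(-324024 + 963*(-98)) + 323580 = (-324024 - 94374) + 323580 = -418398 + 323580 = -94818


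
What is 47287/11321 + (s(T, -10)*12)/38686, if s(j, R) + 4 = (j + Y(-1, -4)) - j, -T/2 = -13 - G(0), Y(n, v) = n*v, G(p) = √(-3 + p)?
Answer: 47287/11321 ≈ 4.1769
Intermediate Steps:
T = 26 + 2*I*√3 (T = -2*(-13 - √(-3 + 0)) = -2*(-13 - √(-3)) = -2*(-13 - I*√3) = 26 + 2*I*√3 ≈ 26.0 + 3.4641*I)
s(j, R) = 0 (s(j, R) = -4 + ((j - 1*(-4)) - j) = -4 + ((j + 4) - j) = -4 + ((4 + j) - j) = -4 + 4 = 0)
47287/11321 + (s(T, -10)*12)/38686 = 47287/11321 + (0*12)/38686 = 47287*(1/11321) + 0*(1/38686) = 47287/11321 + 0 = 47287/11321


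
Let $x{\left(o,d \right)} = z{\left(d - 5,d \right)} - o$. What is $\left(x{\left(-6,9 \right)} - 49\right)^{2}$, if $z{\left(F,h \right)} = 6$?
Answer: $1369$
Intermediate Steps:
$x{\left(o,d \right)} = 6 - o$
$\left(x{\left(-6,9 \right)} - 49\right)^{2} = \left(\left(6 - -6\right) - 49\right)^{2} = \left(\left(6 + 6\right) - 49\right)^{2} = \left(12 - 49\right)^{2} = \left(-37\right)^{2} = 1369$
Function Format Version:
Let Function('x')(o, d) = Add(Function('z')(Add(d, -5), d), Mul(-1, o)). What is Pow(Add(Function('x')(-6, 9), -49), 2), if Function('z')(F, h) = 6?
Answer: 1369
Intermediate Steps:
Function('x')(o, d) = Add(6, Mul(-1, o))
Pow(Add(Function('x')(-6, 9), -49), 2) = Pow(Add(Add(6, Mul(-1, -6)), -49), 2) = Pow(Add(Add(6, 6), -49), 2) = Pow(Add(12, -49), 2) = Pow(-37, 2) = 1369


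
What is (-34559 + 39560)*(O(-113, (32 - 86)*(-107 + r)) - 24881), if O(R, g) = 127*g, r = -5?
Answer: 3716818215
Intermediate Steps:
(-34559 + 39560)*(O(-113, (32 - 86)*(-107 + r)) - 24881) = (-34559 + 39560)*(127*((32 - 86)*(-107 - 5)) - 24881) = 5001*(127*(-54*(-112)) - 24881) = 5001*(127*6048 - 24881) = 5001*(768096 - 24881) = 5001*743215 = 3716818215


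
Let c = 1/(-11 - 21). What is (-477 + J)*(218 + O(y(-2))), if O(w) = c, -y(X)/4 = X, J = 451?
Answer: -90675/16 ≈ -5667.2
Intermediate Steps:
y(X) = -4*X
c = -1/32 (c = 1/(-32) = -1/32 ≈ -0.031250)
O(w) = -1/32
(-477 + J)*(218 + O(y(-2))) = (-477 + 451)*(218 - 1/32) = -26*6975/32 = -90675/16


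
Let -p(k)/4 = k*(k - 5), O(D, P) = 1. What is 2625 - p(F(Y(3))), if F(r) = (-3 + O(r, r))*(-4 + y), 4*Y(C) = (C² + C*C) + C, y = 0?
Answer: 2721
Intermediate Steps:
Y(C) = C²/2 + C/4 (Y(C) = ((C² + C*C) + C)/4 = ((C² + C²) + C)/4 = (2*C² + C)/4 = (C + 2*C²)/4 = C²/2 + C/4)
F(r) = 8 (F(r) = (-3 + 1)*(-4 + 0) = -2*(-4) = 8)
p(k) = -4*k*(-5 + k) (p(k) = -4*k*(k - 5) = -4*k*(-5 + k))
2625 - p(F(Y(3))) = 2625 - 4*8*(5 - 1*8) = 2625 - 4*8*(5 - 8) = 2625 - 4*8*(-3) = 2625 - 1*(-96) = 2625 + 96 = 2721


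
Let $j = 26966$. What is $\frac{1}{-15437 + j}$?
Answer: $\frac{1}{11529} \approx 8.6738 \cdot 10^{-5}$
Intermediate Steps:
$\frac{1}{-15437 + j} = \frac{1}{-15437 + 26966} = \frac{1}{11529}$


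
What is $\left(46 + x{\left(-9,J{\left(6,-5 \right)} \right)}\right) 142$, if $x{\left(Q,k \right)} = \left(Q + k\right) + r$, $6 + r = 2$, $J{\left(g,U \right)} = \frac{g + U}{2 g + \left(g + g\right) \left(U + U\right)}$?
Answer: $\frac{252973}{54} \approx 4684.7$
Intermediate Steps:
$J{\left(g,U \right)} = \frac{U + g}{2 g + 4 U g}$ ($J{\left(g,U \right)} = \frac{U + g}{2 g + 2 g 2 U} = \frac{U + g}{2 g + 4 U g}$)
$r = -4$ ($r = -6 + 2 = -4$)
$x{\left(Q,k \right)} = -4 + Q + k$ ($x{\left(Q,k \right)} = \left(Q + k\right) - 4 = -4 + Q + k$)
$\left(46 + x{\left(-9,J{\left(6,-5 \right)} \right)}\right) 142 = \left(46 - \left(13 - \frac{-5 + 6}{2 \cdot 6 \left(1 + 2 \left(-5\right)\right)}\right)\right) 142 = \left(46 - \left(13 - \frac{1}{12} \frac{1}{1 - 10} \cdot 1\right)\right) 142 = \left(46 - \left(13 - \frac{1}{12} \frac{1}{-9} \cdot 1\right)\right) 142 = \left(46 - \left(13 - \left(- \frac{1}{108}\right) 1\right)\right) 142 = \left(46 - \frac{1405}{108}\right) 142 = \frac{3563}{108} \cdot 142 = \frac{252973}{54}$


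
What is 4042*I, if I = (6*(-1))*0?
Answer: 0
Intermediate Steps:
I = 0 (I = -6*0 = 0)
4042*I = 4042*0 = 0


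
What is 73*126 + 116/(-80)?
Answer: 183931/20 ≈ 9196.5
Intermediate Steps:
73*126 + 116/(-80) = 9198 + 116*(-1/80) = 9198 - 29/20 = 183931/20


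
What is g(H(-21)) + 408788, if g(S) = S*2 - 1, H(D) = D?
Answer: 408745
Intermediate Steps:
g(S) = -1 + 2*S (g(S) = 2*S - 1 = -1 + 2*S)
g(H(-21)) + 408788 = (-1 + 2*(-21)) + 408788 = (-1 - 42) + 408788 = -43 + 408788 = 408745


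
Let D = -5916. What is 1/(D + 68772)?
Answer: 1/62856 ≈ 1.5909e-5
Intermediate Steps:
1/(D + 68772) = 1/(-5916 + 68772) = 1/62856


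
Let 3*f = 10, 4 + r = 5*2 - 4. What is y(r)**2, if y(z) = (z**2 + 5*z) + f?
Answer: 2704/9 ≈ 300.44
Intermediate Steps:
r = 2 (r = -4 + (5*2 - 4) = -4 + (10 - 4) = -4 + 6 = 2)
f = 10/3 (f = (1/3)*10 = 10/3 ≈ 3.3333)
y(z) = 10/3 + z**2 + 5*z (y(z) = (z**2 + 5*z) + 10/3 = 10/3 + z**2 + 5*z)
y(r)**2 = (10/3 + 2**2 + 5*2)**2 = (10/3 + 4 + 10)**2 = (52/3)**2 = 2704/9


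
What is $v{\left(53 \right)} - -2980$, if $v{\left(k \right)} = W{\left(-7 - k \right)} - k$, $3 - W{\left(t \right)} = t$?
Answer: $2990$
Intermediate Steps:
$W{\left(t \right)} = 3 - t$
$v{\left(k \right)} = 10$ ($v{\left(k \right)} = \left(3 - \left(-7 - k\right)\right) - k = \left(3 + \left(7 + k\right)\right) - k = \left(10 + k\right) - k = 10$)
$v{\left(53 \right)} - -2980 = 10 - -2980 = 10 + 2980 = 2990$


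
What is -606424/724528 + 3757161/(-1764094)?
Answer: -16928380736/5705962043 ≈ -2.9668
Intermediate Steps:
-606424/724528 + 3757161/(-1764094) = -606424*1/724528 + 3757161*(-1/1764094) = -10829/12938 - 3757161/1764094 = -16928380736/5705962043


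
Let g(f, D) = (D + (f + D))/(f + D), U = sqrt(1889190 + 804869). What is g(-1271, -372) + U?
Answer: 65/53 + sqrt(2694059) ≈ 1642.6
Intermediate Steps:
U = sqrt(2694059) ≈ 1641.4
g(f, D) = (f + 2*D)/(D + f) (g(f, D) = (D + (D + f))/(D + f) = (f + 2*D)/(D + f))
g(-1271, -372) + U = (-1271 + 2*(-372))/(-372 - 1271) + sqrt(2694059) = (-1271 - 744)/(-1643) + sqrt(2694059) = -1/1643*(-2015) + sqrt(2694059) = 65/53 + sqrt(2694059)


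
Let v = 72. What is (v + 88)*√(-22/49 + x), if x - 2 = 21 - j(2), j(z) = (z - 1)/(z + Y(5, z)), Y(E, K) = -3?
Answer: 160*√1154/7 ≈ 776.47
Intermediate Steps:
j(z) = (-1 + z)/(-3 + z) (j(z) = (z - 1)/(z - 3) = (-1 + z)/(-3 + z))
x = 24 (x = 2 + (21 - (-1 + 2)/(-3 + 2)) = 2 + (21 - 1/(-1)) = 2 + (21 - (-1)) = 2 + (21 - 1*(-1)) = 2 + (21 + 1) = 2 + 22 = 24)
(v + 88)*√(-22/49 + x) = (72 + 88)*√(-22/49 + 24) = 160*√(-22*1/49 + 24) = 160*√(-22/49 + 24) = 160*√(1154/49) = 160*(√1154/7) = 160*√1154/7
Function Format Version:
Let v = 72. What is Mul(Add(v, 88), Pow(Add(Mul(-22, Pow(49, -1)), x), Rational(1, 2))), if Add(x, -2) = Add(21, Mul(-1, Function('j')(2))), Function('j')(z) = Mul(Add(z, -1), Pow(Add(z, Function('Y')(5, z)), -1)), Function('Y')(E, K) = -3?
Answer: Mul(Rational(160, 7), Pow(1154, Rational(1, 2))) ≈ 776.47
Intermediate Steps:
Function('j')(z) = Mul(Pow(Add(-3, z), -1), Add(-1, z)) (Function('j')(z) = Mul(Add(z, -1), Pow(Add(z, -3), -1)) = Mul(Add(-1, z), Pow(Add(-3, z), -1)) = Mul(Pow(Add(-3, z), -1), Add(-1, z)))
x = 24 (x = Add(2, Add(21, Mul(-1, Mul(Pow(Add(-3, 2), -1), Add(-1, 2))))) = Add(2, Add(21, Mul(-1, Mul(Pow(-1, -1), 1)))) = Add(2, Add(21, Mul(-1, Mul(-1, 1)))) = Add(2, Add(21, Mul(-1, -1))) = Add(2, Add(21, 1)) = Add(2, 22) = 24)
Mul(Add(v, 88), Pow(Add(Mul(-22, Pow(49, -1)), x), Rational(1, 2))) = Mul(Add(72, 88), Pow(Add(Mul(-22, Pow(49, -1)), 24), Rational(1, 2))) = Mul(160, Pow(Add(Mul(-22, Rational(1, 49)), 24), Rational(1, 2))) = Mul(160, Pow(Add(Rational(-22, 49), 24), Rational(1, 2))) = Mul(160, Pow(Rational(1154, 49), Rational(1, 2))) = Mul(160, Mul(Rational(1, 7), Pow(1154, Rational(1, 2)))) = Mul(Rational(160, 7), Pow(1154, Rational(1, 2)))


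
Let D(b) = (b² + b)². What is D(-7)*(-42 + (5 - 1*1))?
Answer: -67032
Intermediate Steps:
D(b) = (b + b²)²
D(-7)*(-42 + (5 - 1*1)) = ((-7)²*(1 - 7)²)*(-42 + (5 - 1*1)) = (49*(-6)²)*(-42 + (5 - 1)) = (49*36)*(-42 + 4) = 1764*(-38) = -67032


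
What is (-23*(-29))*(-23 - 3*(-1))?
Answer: -13340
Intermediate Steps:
(-23*(-29))*(-23 - 3*(-1)) = 667*(-23 - 1*(-3)) = 667*(-23 + 3) = 667*(-20) = -13340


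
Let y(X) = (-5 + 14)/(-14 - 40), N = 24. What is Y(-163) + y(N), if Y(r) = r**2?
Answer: 159413/6 ≈ 26569.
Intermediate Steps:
y(X) = -1/6 (y(X) = 9/(-54) = 9*(-1/54) = -1/6)
Y(-163) + y(N) = (-163)**2 - 1/6 = 26569 - 1/6 = 159413/6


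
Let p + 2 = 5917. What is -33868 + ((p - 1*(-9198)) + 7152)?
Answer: -11603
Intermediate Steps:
p = 5915 (p = -2 + 5917 = 5915)
-33868 + ((p - 1*(-9198)) + 7152) = -33868 + ((5915 - 1*(-9198)) + 7152) = -33868 + ((5915 + 9198) + 7152) = -33868 + (15113 + 7152) = -33868 + 22265 = -11603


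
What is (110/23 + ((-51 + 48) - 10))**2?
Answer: 35721/529 ≈ 67.526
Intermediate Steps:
(110/23 + ((-51 + 48) - 10))**2 = (110*(1/23) + (-3 - 10))**2 = (110/23 - 13)**2 = (-189/23)**2 = 35721/529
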